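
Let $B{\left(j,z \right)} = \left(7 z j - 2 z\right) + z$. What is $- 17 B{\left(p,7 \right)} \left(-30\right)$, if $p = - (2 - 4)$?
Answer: $46410$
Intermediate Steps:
$p = 2$ ($p = \left(-1\right) \left(-2\right) = 2$)
$B{\left(j,z \right)} = - z + 7 j z$ ($B{\left(j,z \right)} = \left(7 j z - 2 z\right) + z = \left(- 2 z + 7 j z\right) + z = - z + 7 j z$)
$- 17 B{\left(p,7 \right)} \left(-30\right) = - 17 \cdot 7 \left(-1 + 7 \cdot 2\right) \left(-30\right) = - 17 \cdot 7 \left(-1 + 14\right) \left(-30\right) = - 17 \cdot 7 \cdot 13 \left(-30\right) = \left(-17\right) 91 \left(-30\right) = \left(-1547\right) \left(-30\right) = 46410$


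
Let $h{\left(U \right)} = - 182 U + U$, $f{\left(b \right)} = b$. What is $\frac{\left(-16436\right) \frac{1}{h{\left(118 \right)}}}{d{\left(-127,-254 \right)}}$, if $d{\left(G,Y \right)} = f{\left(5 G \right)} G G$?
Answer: $- \frac{8218}{109373410285} \approx -7.5137 \cdot 10^{-8}$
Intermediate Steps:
$h{\left(U \right)} = - 181 U$
$d{\left(G,Y \right)} = 5 G^{3}$ ($d{\left(G,Y \right)} = 5 G G G = 5 G^{2} G = 5 G^{3}$)
$\frac{\left(-16436\right) \frac{1}{h{\left(118 \right)}}}{d{\left(-127,-254 \right)}} = \frac{\left(-16436\right) \frac{1}{\left(-181\right) 118}}{5 \left(-127\right)^{3}} = \frac{\left(-16436\right) \frac{1}{-21358}}{5 \left(-2048383\right)} = \frac{\left(-16436\right) \left(- \frac{1}{21358}\right)}{-10241915} = \frac{8218}{10679} \left(- \frac{1}{10241915}\right) = - \frac{8218}{109373410285}$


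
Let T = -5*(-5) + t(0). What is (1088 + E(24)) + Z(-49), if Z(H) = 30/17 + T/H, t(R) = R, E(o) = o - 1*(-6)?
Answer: 932339/833 ≈ 1119.3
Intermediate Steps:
E(o) = 6 + o (E(o) = o + 6 = 6 + o)
T = 25 (T = -5*(-5) + 0 = 25 + 0 = 25)
Z(H) = 30/17 + 25/H
(1088 + E(24)) + Z(-49) = (1088 + (6 + 24)) + (30/17 + 25/(-49)) = (1088 + 30) + (30/17 + 25*(-1/49)) = 1118 + (30/17 - 25/49) = 1118 + 1045/833 = 932339/833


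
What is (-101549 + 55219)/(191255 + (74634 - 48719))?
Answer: -4633/21717 ≈ -0.21334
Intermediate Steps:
(-101549 + 55219)/(191255 + (74634 - 48719)) = -46330/(191255 + 25915) = -46330/217170 = -46330*1/217170 = -4633/21717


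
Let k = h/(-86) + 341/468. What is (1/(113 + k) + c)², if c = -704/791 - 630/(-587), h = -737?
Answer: 47848077094594679169796/1305868171765348057927921 ≈ 0.036641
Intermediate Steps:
k = 187121/20124 (k = -737/(-86) + 341/468 = -737*(-1/86) + 341*(1/468) = 737/86 + 341/468 = 187121/20124 ≈ 9.2984)
c = 85082/464317 (c = -704*1/791 - 630*(-1/587) = -704/791 + 630/587 = 85082/464317 ≈ 0.18324)
(1/(113 + k) + c)² = (1/(113 + 187121/20124) + 85082/464317)² = (1/(2461133/20124) + 85082/464317)² = (20124/2461133 + 85082/464317)² = (218742033214/1142745891161)² = 47848077094594679169796/1305868171765348057927921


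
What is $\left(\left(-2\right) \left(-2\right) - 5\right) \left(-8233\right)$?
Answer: $8233$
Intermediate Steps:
$\left(\left(-2\right) \left(-2\right) - 5\right) \left(-8233\right) = \left(4 - 5\right) \left(-8233\right) = \left(-1\right) \left(-8233\right) = 8233$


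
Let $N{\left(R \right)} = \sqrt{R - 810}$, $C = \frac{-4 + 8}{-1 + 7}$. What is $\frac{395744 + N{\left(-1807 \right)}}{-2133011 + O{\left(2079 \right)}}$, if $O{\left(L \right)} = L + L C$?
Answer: $- \frac{197872}{1064773} - \frac{i \sqrt{2617}}{2129546} \approx -0.18583 - 2.4022 \cdot 10^{-5} i$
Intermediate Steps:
$C = \frac{2}{3}$ ($C = \frac{4}{6} = 4 \cdot \frac{1}{6} = \frac{2}{3} \approx 0.66667$)
$N{\left(R \right)} = \sqrt{-810 + R}$
$O{\left(L \right)} = \frac{5 L}{3}$ ($O{\left(L \right)} = L + L \frac{2}{3} = L + \frac{2 L}{3} = \frac{5 L}{3}$)
$\frac{395744 + N{\left(-1807 \right)}}{-2133011 + O{\left(2079 \right)}} = \frac{395744 + \sqrt{-810 - 1807}}{-2133011 + \frac{5}{3} \cdot 2079} = \frac{395744 + \sqrt{-2617}}{-2133011 + 3465} = \frac{395744 + i \sqrt{2617}}{-2129546} = \left(395744 + i \sqrt{2617}\right) \left(- \frac{1}{2129546}\right) = - \frac{197872}{1064773} - \frac{i \sqrt{2617}}{2129546}$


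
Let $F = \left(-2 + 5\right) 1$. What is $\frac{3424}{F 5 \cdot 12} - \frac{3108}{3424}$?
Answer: $\frac{697771}{38520} \approx 18.115$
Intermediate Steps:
$F = 3$ ($F = 3 \cdot 1 = 3$)
$\frac{3424}{F 5 \cdot 12} - \frac{3108}{3424} = \frac{3424}{3 \cdot 5 \cdot 12} - \frac{3108}{3424} = \frac{3424}{15 \cdot 12} - \frac{777}{856} = \frac{3424}{180} - \frac{777}{856} = 3424 \cdot \frac{1}{180} - \frac{777}{856} = \frac{856}{45} - \frac{777}{856} = \frac{697771}{38520}$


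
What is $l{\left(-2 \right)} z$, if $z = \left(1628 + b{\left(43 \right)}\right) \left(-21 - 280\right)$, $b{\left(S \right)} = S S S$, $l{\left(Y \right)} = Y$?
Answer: $48843270$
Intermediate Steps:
$b{\left(S \right)} = S^{3}$ ($b{\left(S \right)} = S^{2} S = S^{3}$)
$z = -24421635$ ($z = \left(1628 + 43^{3}\right) \left(-21 - 280\right) = \left(1628 + 79507\right) \left(-301\right) = 81135 \left(-301\right) = -24421635$)
$l{\left(-2 \right)} z = \left(-2\right) \left(-24421635\right) = 48843270$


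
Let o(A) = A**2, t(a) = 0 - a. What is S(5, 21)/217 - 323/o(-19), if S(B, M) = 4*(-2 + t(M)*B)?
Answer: -11821/4123 ≈ -2.8671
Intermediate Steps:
t(a) = -a
S(B, M) = -8 - 4*B*M (S(B, M) = 4*(-2 + (-M)*B) = 4*(-2 - B*M) = -8 - 4*B*M)
S(5, 21)/217 - 323/o(-19) = (-8 - 4*5*21)/217 - 323/((-19)**2) = (-8 - 420)*(1/217) - 323/361 = -428*1/217 - 323*1/361 = -428/217 - 17/19 = -11821/4123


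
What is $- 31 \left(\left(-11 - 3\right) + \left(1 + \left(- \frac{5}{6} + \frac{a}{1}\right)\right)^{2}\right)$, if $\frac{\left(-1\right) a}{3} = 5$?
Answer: $- \frac{229927}{36} \approx -6386.9$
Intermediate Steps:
$a = -15$ ($a = \left(-3\right) 5 = -15$)
$- 31 \left(\left(-11 - 3\right) + \left(1 + \left(- \frac{5}{6} + \frac{a}{1}\right)\right)^{2}\right) = - 31 \left(\left(-11 - 3\right) + \left(1 - \left(15 + \frac{5}{6}\right)\right)^{2}\right) = - 31 \left(-14 + \left(1 - \frac{95}{6}\right)^{2}\right) = - 31 \left(-14 + \left(- \frac{89}{6}\right)^{2}\right) = - 31 \left(-14 + \frac{7921}{36}\right) = \left(-31\right) \frac{7417}{36} = - \frac{229927}{36}$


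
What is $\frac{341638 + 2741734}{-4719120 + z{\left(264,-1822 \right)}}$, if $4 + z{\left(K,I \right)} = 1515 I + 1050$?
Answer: $- \frac{770843}{1869601} \approx -0.4123$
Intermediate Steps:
$z{\left(K,I \right)} = 1046 + 1515 I$ ($z{\left(K,I \right)} = -4 + \left(1515 I + 1050\right) = -4 + \left(1050 + 1515 I\right) = 1046 + 1515 I$)
$\frac{341638 + 2741734}{-4719120 + z{\left(264,-1822 \right)}} = \frac{341638 + 2741734}{-4719120 + \left(1046 + 1515 \left(-1822\right)\right)} = \frac{3083372}{-4719120 + \left(1046 - 2760330\right)} = \frac{3083372}{-4719120 - 2759284} = \frac{3083372}{-7478404} = 3083372 \left(- \frac{1}{7478404}\right) = - \frac{770843}{1869601}$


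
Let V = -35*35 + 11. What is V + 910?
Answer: -304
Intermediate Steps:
V = -1214 (V = -1225 + 11 = -1214)
V + 910 = -1214 + 910 = -304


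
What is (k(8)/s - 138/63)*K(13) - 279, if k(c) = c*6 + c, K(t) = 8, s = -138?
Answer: -48263/161 ≈ -299.77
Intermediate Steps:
k(c) = 7*c (k(c) = 6*c + c = 7*c)
(k(8)/s - 138/63)*K(13) - 279 = ((7*8)/(-138) - 138/63)*8 - 279 = (56*(-1/138) - 138*1/63)*8 - 279 = (-28/69 - 46/21)*8 - 279 = -418/161*8 - 279 = -3344/161 - 279 = -48263/161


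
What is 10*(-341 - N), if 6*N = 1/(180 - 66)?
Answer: -1166225/342 ≈ -3410.0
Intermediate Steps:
N = 1/684 (N = 1/(6*(180 - 66)) = (⅙)/114 = (⅙)*(1/114) = 1/684 ≈ 0.0014620)
10*(-341 - N) = 10*(-341 - 1*1/684) = 10*(-341 - 1/684) = 10*(-233245/684) = -1166225/342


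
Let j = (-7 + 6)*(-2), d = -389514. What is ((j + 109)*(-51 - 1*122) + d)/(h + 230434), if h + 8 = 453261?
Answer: -408717/683687 ≈ -0.59781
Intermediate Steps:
h = 453253 (h = -8 + 453261 = 453253)
j = 2 (j = -1*(-2) = 2)
((j + 109)*(-51 - 1*122) + d)/(h + 230434) = ((2 + 109)*(-51 - 1*122) - 389514)/(453253 + 230434) = (111*(-51 - 122) - 389514)/683687 = (111*(-173) - 389514)*(1/683687) = (-19203 - 389514)*(1/683687) = -408717*1/683687 = -408717/683687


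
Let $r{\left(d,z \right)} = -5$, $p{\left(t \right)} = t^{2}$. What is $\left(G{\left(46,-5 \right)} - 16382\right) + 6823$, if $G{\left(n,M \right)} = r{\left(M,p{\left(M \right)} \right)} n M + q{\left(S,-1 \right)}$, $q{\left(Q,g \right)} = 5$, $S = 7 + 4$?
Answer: $-8404$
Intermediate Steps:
$S = 11$
$G{\left(n,M \right)} = 5 - 5 M n$ ($G{\left(n,M \right)} = - 5 n M + 5 = - 5 M n + 5 = 5 - 5 M n$)
$\left(G{\left(46,-5 \right)} - 16382\right) + 6823 = \left(\left(5 - \left(-25\right) 46\right) - 16382\right) + 6823 = \left(\left(5 + 1150\right) - 16382\right) + 6823 = \left(1155 - 16382\right) + 6823 = -15227 + 6823 = -8404$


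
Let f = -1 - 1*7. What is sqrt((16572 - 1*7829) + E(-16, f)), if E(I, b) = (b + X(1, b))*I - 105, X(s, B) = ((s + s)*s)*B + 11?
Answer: sqrt(8846) ≈ 94.053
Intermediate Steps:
X(s, B) = 11 + 2*B*s**2 (X(s, B) = ((2*s)*s)*B + 11 = (2*s**2)*B + 11 = 2*B*s**2 + 11 = 11 + 2*B*s**2)
f = -8 (f = -1 - 7 = -8)
E(I, b) = -105 + I*(11 + 3*b) (E(I, b) = (b + (11 + 2*b*1**2))*I - 105 = (b + (11 + 2*b*1))*I - 105 = (b + (11 + 2*b))*I - 105 = (11 + 3*b)*I - 105 = I*(11 + 3*b) - 105 = -105 + I*(11 + 3*b))
sqrt((16572 - 1*7829) + E(-16, f)) = sqrt((16572 - 1*7829) + (-105 + 11*(-16) + 3*(-16)*(-8))) = sqrt((16572 - 7829) + (-105 - 176 + 384)) = sqrt(8743 + 103) = sqrt(8846)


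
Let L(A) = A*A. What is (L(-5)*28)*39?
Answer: 27300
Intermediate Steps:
L(A) = A**2
(L(-5)*28)*39 = ((-5)**2*28)*39 = (25*28)*39 = 700*39 = 27300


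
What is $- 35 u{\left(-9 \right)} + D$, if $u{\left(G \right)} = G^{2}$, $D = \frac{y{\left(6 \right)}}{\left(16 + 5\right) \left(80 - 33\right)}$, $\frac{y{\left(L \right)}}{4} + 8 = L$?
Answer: $- \frac{2798153}{987} \approx -2835.0$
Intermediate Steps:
$y{\left(L \right)} = -32 + 4 L$
$D = - \frac{8}{987}$ ($D = \frac{-32 + 4 \cdot 6}{\left(16 + 5\right) \left(80 - 33\right)} = \frac{-32 + 24}{21 \cdot 47} = - \frac{8}{987} \approx -0.0081054$)
$- 35 u{\left(-9 \right)} + D = - 35 \left(-9\right)^{2} - \frac{8}{987} = \left(-35\right) 81 - \frac{8}{987} = -2835 - \frac{8}{987} = - \frac{2798153}{987}$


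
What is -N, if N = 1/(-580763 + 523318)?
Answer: 1/57445 ≈ 1.7408e-5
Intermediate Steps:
N = -1/57445 (N = 1/(-57445) = -1/57445 ≈ -1.7408e-5)
-N = -1*(-1/57445) = 1/57445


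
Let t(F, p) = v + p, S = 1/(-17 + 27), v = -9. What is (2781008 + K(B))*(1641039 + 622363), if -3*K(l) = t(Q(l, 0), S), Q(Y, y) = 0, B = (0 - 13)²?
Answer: 94418186759629/15 ≈ 6.2945e+12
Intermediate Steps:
B = 169 (B = (-13)² = 169)
S = ⅒ (S = 1/10 = ⅒ ≈ 0.10000)
t(F, p) = -9 + p
K(l) = 89/30 (K(l) = -(-9 + ⅒)/3 = -⅓*(-89/10) = 89/30)
(2781008 + K(B))*(1641039 + 622363) = (2781008 + 89/30)*(1641039 + 622363) = (83430329/30)*2263402 = 94418186759629/15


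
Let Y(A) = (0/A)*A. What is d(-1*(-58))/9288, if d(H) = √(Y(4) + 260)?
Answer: √65/4644 ≈ 0.0017361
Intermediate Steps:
Y(A) = 0 (Y(A) = 0*A = 0)
d(H) = 2*√65 (d(H) = √(0 + 260) = √260 = 2*√65)
d(-1*(-58))/9288 = (2*√65)/9288 = (2*√65)*(1/9288) = √65/4644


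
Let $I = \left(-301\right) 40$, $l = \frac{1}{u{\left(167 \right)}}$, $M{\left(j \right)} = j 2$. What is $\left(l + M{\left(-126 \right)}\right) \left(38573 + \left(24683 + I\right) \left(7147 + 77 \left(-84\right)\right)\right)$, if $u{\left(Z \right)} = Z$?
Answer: $- \frac{362888863110}{167} \approx -2.173 \cdot 10^{9}$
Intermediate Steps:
$M{\left(j \right)} = 2 j$
$l = \frac{1}{167} \approx 0.005988$
$I = -12040$
$\left(l + M{\left(-126 \right)}\right) \left(38573 + \left(24683 + I\right) \left(7147 + 77 \left(-84\right)\right)\right) = \left(\frac{1}{167} + 2 \left(-126\right)\right) \left(38573 + \left(24683 - 12040\right) \left(7147 + 77 \left(-84\right)\right)\right) = \left(\frac{1}{167} - 252\right) \left(38573 + 12643 \left(7147 - 6468\right)\right) = - \frac{42083 \left(38573 + 12643 \cdot 679\right)}{167} = - \frac{42083 \left(38573 + 8584597\right)}{167} = \left(- \frac{42083}{167}\right) 8623170 = - \frac{362888863110}{167}$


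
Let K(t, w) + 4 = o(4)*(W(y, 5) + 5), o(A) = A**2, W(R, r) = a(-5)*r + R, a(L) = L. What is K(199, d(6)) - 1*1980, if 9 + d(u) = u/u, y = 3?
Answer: -2256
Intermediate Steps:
d(u) = -8 (d(u) = -9 + u/u = -9 + 1 = -8)
W(R, r) = R - 5*r (W(R, r) = -5*r + R = R - 5*r)
K(t, w) = -276 (K(t, w) = -4 + 4**2*((3 - 5*5) + 5) = -4 + 16*((3 - 25) + 5) = -4 + 16*(-22 + 5) = -4 + 16*(-17) = -4 - 272 = -276)
K(199, d(6)) - 1*1980 = -276 - 1*1980 = -276 - 1980 = -2256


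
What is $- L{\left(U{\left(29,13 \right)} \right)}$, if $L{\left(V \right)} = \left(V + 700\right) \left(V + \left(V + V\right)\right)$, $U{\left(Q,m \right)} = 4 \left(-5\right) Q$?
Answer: $208800$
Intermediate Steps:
$U{\left(Q,m \right)} = - 20 Q$
$L{\left(V \right)} = 3 V \left(700 + V\right)$ ($L{\left(V \right)} = \left(700 + V\right) \left(V + 2 V\right) = \left(700 + V\right) 3 V = 3 V \left(700 + V\right)$)
$- L{\left(U{\left(29,13 \right)} \right)} = - 3 \left(\left(-20\right) 29\right) \left(700 - 580\right) = - 3 \left(-580\right) \left(700 - 580\right) = - 3 \left(-580\right) 120 = \left(-1\right) \left(-208800\right) = 208800$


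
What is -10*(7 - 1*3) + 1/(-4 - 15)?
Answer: -761/19 ≈ -40.053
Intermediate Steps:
-10*(7 - 1*3) + 1/(-4 - 15) = -10*(7 - 3) + 1/(-19) = -10*4 - 1/19 = -40 - 1/19 = -761/19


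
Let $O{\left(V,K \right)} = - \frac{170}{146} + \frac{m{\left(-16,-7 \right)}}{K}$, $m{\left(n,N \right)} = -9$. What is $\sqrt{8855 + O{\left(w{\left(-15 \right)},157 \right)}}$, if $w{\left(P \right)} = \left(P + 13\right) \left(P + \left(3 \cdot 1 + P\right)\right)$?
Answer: $\frac{\sqrt{1162983806533}}{11461} \approx 94.094$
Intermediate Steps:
$w{\left(P \right)} = \left(3 + 2 P\right) \left(13 + P\right)$ ($w{\left(P \right)} = \left(13 + P\right) \left(P + \left(3 + P\right)\right) = \left(13 + P\right) \left(3 + 2 P\right) = \left(3 + 2 P\right) \left(13 + P\right)$)
$O{\left(V,K \right)} = - \frac{85}{73} - \frac{9}{K}$ ($O{\left(V,K \right)} = - \frac{170}{146} - \frac{9}{K} = \left(-170\right) \frac{1}{146} - \frac{9}{K} = - \frac{85}{73} - \frac{9}{K}$)
$\sqrt{8855 + O{\left(w{\left(-15 \right)},157 \right)}} = \sqrt{8855 - \left(\frac{85}{73} + \frac{9}{157}\right)} = \sqrt{8855 - \frac{14002}{11461}} = \sqrt{\frac{101473153}{11461}} = \frac{\sqrt{1162983806533}}{11461}$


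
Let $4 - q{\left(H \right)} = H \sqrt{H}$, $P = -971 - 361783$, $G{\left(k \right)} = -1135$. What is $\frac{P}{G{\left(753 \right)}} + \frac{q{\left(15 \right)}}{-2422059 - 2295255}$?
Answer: $\frac{855612259108}{2677075695} + \frac{5 \sqrt{15}}{1572438} \approx 319.61$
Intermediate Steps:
$P = -362754$ ($P = -971 - 361783 = -362754$)
$q{\left(H \right)} = 4 - H^{\frac{3}{2}}$ ($q{\left(H \right)} = 4 - H \sqrt{H} = 4 - H^{\frac{3}{2}}$)
$\frac{P}{G{\left(753 \right)}} + \frac{q{\left(15 \right)}}{-2422059 - 2295255} = - \frac{362754}{-1135} + \frac{4 - 15^{\frac{3}{2}}}{-2422059 - 2295255} = \left(-362754\right) \left(- \frac{1}{1135}\right) + \frac{4 - 15 \sqrt{15}}{-4717314} = \frac{362754}{1135} + \left(4 - 15 \sqrt{15}\right) \left(- \frac{1}{4717314}\right) = \frac{362754}{1135} - \left(\frac{2}{2358657} - \frac{5 \sqrt{15}}{1572438}\right) = \frac{855612259108}{2677075695} + \frac{5 \sqrt{15}}{1572438}$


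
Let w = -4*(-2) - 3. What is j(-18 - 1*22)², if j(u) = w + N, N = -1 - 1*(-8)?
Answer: 144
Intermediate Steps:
N = 7 (N = -1 + 8 = 7)
w = 5 (w = 8 - 3 = 5)
j(u) = 12 (j(u) = 5 + 7 = 12)
j(-18 - 1*22)² = 12² = 144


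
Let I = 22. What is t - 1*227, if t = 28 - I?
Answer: -221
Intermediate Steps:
t = 6 (t = 28 - 1*22 = 28 - 22 = 6)
t - 1*227 = 6 - 1*227 = 6 - 227 = -221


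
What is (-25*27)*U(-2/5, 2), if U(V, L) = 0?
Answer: 0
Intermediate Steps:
(-25*27)*U(-2/5, 2) = -25*27*0 = -675*0 = 0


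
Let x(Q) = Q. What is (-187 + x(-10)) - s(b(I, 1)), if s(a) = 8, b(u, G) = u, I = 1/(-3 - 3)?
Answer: -205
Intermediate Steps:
I = -⅙ (I = 1/(-6) = -⅙ ≈ -0.16667)
(-187 + x(-10)) - s(b(I, 1)) = (-187 - 10) - 1*8 = -197 - 8 = -205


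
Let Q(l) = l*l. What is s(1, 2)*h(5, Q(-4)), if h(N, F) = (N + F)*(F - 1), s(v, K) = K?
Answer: 630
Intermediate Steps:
Q(l) = l²
h(N, F) = (-1 + F)*(F + N) (h(N, F) = (F + N)*(-1 + F) = (-1 + F)*(F + N))
s(1, 2)*h(5, Q(-4)) = 2*(((-4)²)² - 1*(-4)² - 1*5 + (-4)²*5) = 2*(16² - 1*16 - 5 + 16*5) = 2*(256 - 16 - 5 + 80) = 2*315 = 630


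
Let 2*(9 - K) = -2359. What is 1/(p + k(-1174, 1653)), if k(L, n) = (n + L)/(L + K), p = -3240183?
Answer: -29/93964349 ≈ -3.0863e-7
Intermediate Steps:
K = 2377/2 (K = 9 - 1/2*(-2359) = 9 + 2359/2 = 2377/2 ≈ 1188.5)
k(L, n) = (L + n)/(2377/2 + L) (k(L, n) = (n + L)/(L + 2377/2) = (L + n)/(2377/2 + L))
1/(p + k(-1174, 1653)) = 1/(-3240183 + 2*(-1174 + 1653)/(2377 + 2*(-1174))) = 1/(-3240183 + 2*479/(2377 - 2348)) = 1/(-3240183 + 2*479/29) = 1/(-3240183 + 2*(1/29)*479) = 1/(-3240183 + 958/29) = 1/(-93964349/29) = -29/93964349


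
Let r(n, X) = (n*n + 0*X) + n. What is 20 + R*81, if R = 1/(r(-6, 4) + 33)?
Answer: 149/7 ≈ 21.286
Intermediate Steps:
r(n, X) = n + n**2 (r(n, X) = (n**2 + 0) + n = n**2 + n = n + n**2)
R = 1/63 (R = 1/(-6*(1 - 6) + 33) = 1/(-6*(-5) + 33) = 1/(30 + 33) = 1/63 ≈ 0.015873)
20 + R*81 = 20 + (1/63)*81 = 20 + 9/7 = 149/7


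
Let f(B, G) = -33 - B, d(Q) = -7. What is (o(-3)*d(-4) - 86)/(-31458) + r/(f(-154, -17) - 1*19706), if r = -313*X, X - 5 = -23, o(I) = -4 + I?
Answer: -176509727/616104930 ≈ -0.28649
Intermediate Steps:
X = -18 (X = 5 - 23 = -18)
r = 5634 (r = -313*(-18) = 5634)
(o(-3)*d(-4) - 86)/(-31458) + r/(f(-154, -17) - 1*19706) = ((-4 - 3)*(-7) - 86)/(-31458) + 5634/((-33 - 1*(-154)) - 1*19706) = (-7*(-7) - 86)*(-1/31458) + 5634/((-33 + 154) - 19706) = (49 - 86)*(-1/31458) + 5634/(121 - 19706) = -37*(-1/31458) + 5634/(-19585) = 37/31458 + 5634*(-1/19585) = 37/31458 - 5634/19585 = -176509727/616104930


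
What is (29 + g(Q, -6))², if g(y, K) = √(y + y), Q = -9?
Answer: 823 + 174*I*√2 ≈ 823.0 + 246.07*I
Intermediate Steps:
g(y, K) = √2*√y (g(y, K) = √(2*y) = √2*√y)
(29 + g(Q, -6))² = (29 + √2*√(-9))² = (29 + √2*(3*I))² = (29 + 3*I*√2)²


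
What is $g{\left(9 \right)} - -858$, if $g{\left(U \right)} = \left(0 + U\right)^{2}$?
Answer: $939$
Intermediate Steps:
$g{\left(U \right)} = U^{2}$
$g{\left(9 \right)} - -858 = 9^{2} - -858 = 81 + 858 = 939$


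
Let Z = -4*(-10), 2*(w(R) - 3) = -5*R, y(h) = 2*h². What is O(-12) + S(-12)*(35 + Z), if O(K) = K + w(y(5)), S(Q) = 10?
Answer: 616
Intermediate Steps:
w(R) = 3 - 5*R/2 (w(R) = 3 + (-5*R)/2 = 3 - 5*R/2)
O(K) = -122 + K (O(K) = K + (3 - 5*5²) = K + (3 - 5*25) = K + (3 - 5/2*50) = K + (3 - 125) = K - 122 = -122 + K)
Z = 40
O(-12) + S(-12)*(35 + Z) = (-122 - 12) + 10*(35 + 40) = -134 + 10*75 = -134 + 750 = 616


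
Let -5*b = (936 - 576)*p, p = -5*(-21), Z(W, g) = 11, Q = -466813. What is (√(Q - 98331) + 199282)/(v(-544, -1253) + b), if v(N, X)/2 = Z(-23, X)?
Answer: -99641/3769 - I*√141286/3769 ≈ -26.437 - 0.099729*I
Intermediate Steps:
p = 105
v(N, X) = 22 (v(N, X) = 2*11 = 22)
b = -7560 (b = -(936 - 576)*105/5 = -72*105 = -⅕*37800 = -7560)
(√(Q - 98331) + 199282)/(v(-544, -1253) + b) = (√(-466813 - 98331) + 199282)/(22 - 7560) = (√(-565144) + 199282)/(-7538) = (2*I*√141286 + 199282)*(-1/7538) = (199282 + 2*I*√141286)*(-1/7538) = -99641/3769 - I*√141286/3769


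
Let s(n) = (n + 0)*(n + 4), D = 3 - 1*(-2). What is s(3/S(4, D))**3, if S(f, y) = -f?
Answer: -59319/4096 ≈ -14.482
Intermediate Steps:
D = 5 (D = 3 + 2 = 5)
s(n) = n*(4 + n)
s(3/S(4, D))**3 = ((3/((-1*4)))*(4 + 3/((-1*4))))**3 = ((3/(-4))*(4 + 3/(-4)))**3 = ((3*(-1/4))*(4 + 3*(-1/4)))**3 = (-3*(4 - 3/4)/4)**3 = (-3/4*13/4)**3 = (-39/16)**3 = -59319/4096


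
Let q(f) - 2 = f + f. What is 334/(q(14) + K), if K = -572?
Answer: -167/271 ≈ -0.61624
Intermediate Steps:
q(f) = 2 + 2*f (q(f) = 2 + (f + f) = 2 + 2*f)
334/(q(14) + K) = 334/((2 + 2*14) - 572) = 334/((2 + 28) - 572) = 334/(30 - 572) = 334/(-542) = 334*(-1/542) = -167/271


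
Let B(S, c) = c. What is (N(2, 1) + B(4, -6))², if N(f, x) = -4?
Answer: 100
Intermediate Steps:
(N(2, 1) + B(4, -6))² = (-4 - 6)² = (-10)² = 100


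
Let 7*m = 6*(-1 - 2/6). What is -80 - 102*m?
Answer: 256/7 ≈ 36.571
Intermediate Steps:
m = -8/7 (m = (6*(-1 - 2/6))/7 = (6*(-1 - 2*1/6))/7 = (6*(-1 - 1/3))/7 = (6*(-4/3))/7 = (1/7)*(-8) = -8/7 ≈ -1.1429)
-80 - 102*m = -80 - 102*(-8/7) = -80 + 816/7 = 256/7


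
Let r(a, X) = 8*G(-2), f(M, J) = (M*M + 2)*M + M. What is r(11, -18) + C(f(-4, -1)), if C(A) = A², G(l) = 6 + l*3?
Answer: 5776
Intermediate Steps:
G(l) = 6 + 3*l
f(M, J) = M + M*(2 + M²) (f(M, J) = (M² + 2)*M + M = (2 + M²)*M + M = M*(2 + M²) + M = M + M*(2 + M²))
r(a, X) = 0 (r(a, X) = 8*(6 + 3*(-2)) = 8*(6 - 6) = 8*0 = 0)
r(11, -18) + C(f(-4, -1)) = 0 + (-4*(3 + (-4)²))² = 0 + (-4*(3 + 16))² = 0 + (-4*19)² = 0 + (-76)² = 0 + 5776 = 5776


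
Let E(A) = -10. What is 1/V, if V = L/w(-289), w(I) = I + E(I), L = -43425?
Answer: 299/43425 ≈ 0.0068854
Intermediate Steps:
w(I) = -10 + I (w(I) = I - 10 = -10 + I)
V = 43425/299 (V = -43425/(-10 - 289) = -43425/(-299) = -43425*(-1/299) = 43425/299 ≈ 145.23)
1/V = 1/(43425/299) = 299/43425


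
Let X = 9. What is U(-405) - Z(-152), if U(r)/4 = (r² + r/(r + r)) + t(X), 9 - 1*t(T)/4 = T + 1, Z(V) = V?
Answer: 656238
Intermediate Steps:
t(T) = 32 - 4*T (t(T) = 36 - 4*(T + 1) = 36 - 4*(1 + T) = 36 + (-4 - 4*T) = 32 - 4*T)
U(r) = -14 + 4*r² (U(r) = 4*((r² + r/(r + r)) + (32 - 4*9)) = 4*((r² + r/((2*r))) + (32 - 36)) = 4*((r² + (1/(2*r))*r) - 4) = 4*((r² + ½) - 4) = 4*((½ + r²) - 4) = 4*(-7/2 + r²) = -14 + 4*r²)
U(-405) - Z(-152) = (-14 + 4*(-405)²) - 1*(-152) = (-14 + 4*164025) + 152 = (-14 + 656100) + 152 = 656086 + 152 = 656238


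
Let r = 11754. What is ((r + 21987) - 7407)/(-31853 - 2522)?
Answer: -2394/3125 ≈ -0.76608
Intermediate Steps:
((r + 21987) - 7407)/(-31853 - 2522) = ((11754 + 21987) - 7407)/(-31853 - 2522) = (33741 - 7407)/(-34375) = 26334*(-1/34375) = -2394/3125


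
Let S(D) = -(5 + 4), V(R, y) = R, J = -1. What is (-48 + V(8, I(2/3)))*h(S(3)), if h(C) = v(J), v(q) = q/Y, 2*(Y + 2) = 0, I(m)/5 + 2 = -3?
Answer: -20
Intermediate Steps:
I(m) = -25 (I(m) = -10 + 5*(-3) = -10 - 15 = -25)
Y = -2 (Y = -2 + (1/2)*0 = -2 + 0 = -2)
S(D) = -9 (S(D) = -1*9 = -9)
v(q) = -q/2 (v(q) = q/(-2) = q*(-1/2) = -q/2)
h(C) = 1/2 (h(C) = -1/2*(-1) = 1/2)
(-48 + V(8, I(2/3)))*h(S(3)) = (-48 + 8)*(1/2) = -40*1/2 = -20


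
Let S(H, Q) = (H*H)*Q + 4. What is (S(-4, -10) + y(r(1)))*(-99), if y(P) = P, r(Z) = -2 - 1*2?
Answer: 15840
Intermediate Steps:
r(Z) = -4 (r(Z) = -2 - 2 = -4)
S(H, Q) = 4 + Q*H² (S(H, Q) = H²*Q + 4 = Q*H² + 4 = 4 + Q*H²)
(S(-4, -10) + y(r(1)))*(-99) = ((4 - 10*(-4)²) - 4)*(-99) = ((4 - 10*16) - 4)*(-99) = ((4 - 160) - 4)*(-99) = (-156 - 4)*(-99) = -160*(-99) = 15840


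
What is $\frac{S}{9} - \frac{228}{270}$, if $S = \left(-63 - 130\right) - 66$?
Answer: $- \frac{1333}{45} \approx -29.622$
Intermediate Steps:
$S = -259$ ($S = -193 - 66 = -259$)
$\frac{S}{9} - \frac{228}{270} = - \frac{259}{9} - \frac{228}{270} = \left(-259\right) \frac{1}{9} - \frac{38}{45} = - \frac{259}{9} - \frac{38}{45} = - \frac{1333}{45}$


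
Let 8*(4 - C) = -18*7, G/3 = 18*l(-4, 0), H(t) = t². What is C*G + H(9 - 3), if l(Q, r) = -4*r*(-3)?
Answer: 36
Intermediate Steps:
l(Q, r) = 12*r
G = 0 (G = 3*(18*(12*0)) = 3*(18*0) = 3*0 = 0)
C = 79/4 (C = 4 - (-1)*9*7/4 = 4 - (-1)*63/4 = 4 - ⅛*(-126) = 4 + 63/4 = 79/4 ≈ 19.750)
C*G + H(9 - 3) = (79/4)*0 + (9 - 3)² = 0 + 6² = 0 + 36 = 36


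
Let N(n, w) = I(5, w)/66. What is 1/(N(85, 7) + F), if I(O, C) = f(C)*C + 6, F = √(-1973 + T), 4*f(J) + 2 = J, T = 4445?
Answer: -15576/172285031 + 139392*√618/172285031 ≈ 0.020023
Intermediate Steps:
f(J) = -½ + J/4
F = 2*√618 (F = √(-1973 + 4445) = √2472 = 2*√618 ≈ 49.719)
I(O, C) = 6 + C*(-½ + C/4) (I(O, C) = (-½ + C/4)*C + 6 = C*(-½ + C/4) + 6 = 6 + C*(-½ + C/4))
N(n, w) = 1/11 + w*(-2 + w)/264 (N(n, w) = (6 + w*(-2 + w)/4)/66 = (6 + w*(-2 + w)/4)*(1/66) = 1/11 + w*(-2 + w)/264)
1/(N(85, 7) + F) = 1/((1/11 + (1/264)*7*(-2 + 7)) + 2*√618) = 1/((1/11 + (1/264)*7*5) + 2*√618) = 1/((1/11 + 35/264) + 2*√618) = 1/(59/264 + 2*√618)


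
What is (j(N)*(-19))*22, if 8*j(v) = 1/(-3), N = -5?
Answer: 209/12 ≈ 17.417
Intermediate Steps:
j(v) = -1/24 (j(v) = (⅛)/(-3) = (⅛)*(-⅓) = -1/24)
(j(N)*(-19))*22 = -1/24*(-19)*22 = (19/24)*22 = 209/12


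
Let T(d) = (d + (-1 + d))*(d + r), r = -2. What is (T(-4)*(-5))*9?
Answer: -2430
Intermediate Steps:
T(d) = (-1 + 2*d)*(-2 + d) (T(d) = (d + (-1 + d))*(d - 2) = (-1 + 2*d)*(-2 + d))
(T(-4)*(-5))*9 = ((2 - 5*(-4) + 2*(-4)²)*(-5))*9 = ((2 + 20 + 2*16)*(-5))*9 = ((2 + 20 + 32)*(-5))*9 = (54*(-5))*9 = -270*9 = -2430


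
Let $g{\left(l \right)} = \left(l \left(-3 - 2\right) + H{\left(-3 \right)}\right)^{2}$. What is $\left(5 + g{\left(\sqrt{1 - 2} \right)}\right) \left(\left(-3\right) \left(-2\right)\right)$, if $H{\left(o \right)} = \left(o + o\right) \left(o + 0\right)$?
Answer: $1824 - 1080 i \approx 1824.0 - 1080.0 i$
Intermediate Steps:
$H{\left(o \right)} = 2 o^{2}$ ($H{\left(o \right)} = 2 o o = 2 o^{2}$)
$g{\left(l \right)} = \left(18 - 5 l\right)^{2}$ ($g{\left(l \right)} = \left(l \left(-3 - 2\right) + 2 \left(-3\right)^{2}\right)^{2} = \left(l \left(-5\right) + 2 \cdot 9\right)^{2} = \left(- 5 l + 18\right)^{2} = \left(18 - 5 l\right)^{2}$)
$\left(5 + g{\left(\sqrt{1 - 2} \right)}\right) \left(\left(-3\right) \left(-2\right)\right) = \left(5 + \left(-18 + 5 \sqrt{1 - 2}\right)^{2}\right) \left(\left(-3\right) \left(-2\right)\right) = \left(5 + \left(-18 + 5 \sqrt{-1}\right)^{2}\right) 6 = \left(5 + \left(-18 + 5 i\right)^{2}\right) 6 = 30 + 6 \left(-18 + 5 i\right)^{2}$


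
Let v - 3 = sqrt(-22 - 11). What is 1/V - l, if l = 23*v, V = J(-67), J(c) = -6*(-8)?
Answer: -3311/48 - 23*I*sqrt(33) ≈ -68.979 - 132.13*I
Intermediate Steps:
J(c) = 48
v = 3 + I*sqrt(33) (v = 3 + sqrt(-22 - 11) = 3 + sqrt(-33) = 3 + I*sqrt(33) ≈ 3.0 + 5.7446*I)
V = 48
l = 69 + 23*I*sqrt(33) (l = 23*(3 + I*sqrt(33)) = 69 + 23*I*sqrt(33) ≈ 69.0 + 132.13*I)
1/V - l = 1/48 - (69 + 23*I*sqrt(33)) = 1/48 + (-69 - 23*I*sqrt(33)) = -3311/48 - 23*I*sqrt(33)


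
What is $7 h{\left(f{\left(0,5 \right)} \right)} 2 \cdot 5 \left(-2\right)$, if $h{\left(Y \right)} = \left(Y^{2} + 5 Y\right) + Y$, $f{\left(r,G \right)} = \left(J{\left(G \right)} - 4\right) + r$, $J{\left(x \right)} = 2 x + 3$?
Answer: $-18900$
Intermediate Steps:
$J{\left(x \right)} = 3 + 2 x$
$f{\left(r,G \right)} = -1 + r + 2 G$ ($f{\left(r,G \right)} = \left(\left(3 + 2 G\right) - 4\right) + r = \left(-1 + 2 G\right) + r = -1 + r + 2 G$)
$h{\left(Y \right)} = Y^{2} + 6 Y$
$7 h{\left(f{\left(0,5 \right)} \right)} 2 \cdot 5 \left(-2\right) = 7 \left(-1 + 0 + 2 \cdot 5\right) \left(6 + \left(-1 + 0 + 2 \cdot 5\right)\right) 2 \cdot 5 \left(-2\right) = 7 \left(-1 + 0 + 10\right) \left(6 + \left(-1 + 0 + 10\right)\right) 10 \left(-2\right) = 7 \cdot 9 \left(6 + 9\right) \left(-20\right) = 7 \cdot 9 \cdot 15 \left(-20\right) = 7 \cdot 135 \left(-20\right) = 945 \left(-20\right) = -18900$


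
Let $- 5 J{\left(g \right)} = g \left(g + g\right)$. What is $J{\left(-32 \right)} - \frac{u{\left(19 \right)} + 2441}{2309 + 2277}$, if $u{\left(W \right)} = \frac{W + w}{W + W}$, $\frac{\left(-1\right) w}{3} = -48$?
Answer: $- \frac{357365469}{871340} \approx -410.13$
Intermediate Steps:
$w = 144$ ($w = \left(-3\right) \left(-48\right) = 144$)
$u{\left(W \right)} = \frac{144 + W}{2 W}$ ($u{\left(W \right)} = \frac{W + 144}{W + W} = \frac{144 + W}{2 W}$)
$J{\left(g \right)} = - \frac{2 g^{2}}{5}$ ($J{\left(g \right)} = - \frac{g \left(g + g\right)}{5} = - \frac{g 2 g}{5} = - \frac{2 g^{2}}{5}$)
$J{\left(-32 \right)} - \frac{u{\left(19 \right)} + 2441}{2309 + 2277} = - \frac{2 \left(-32\right)^{2}}{5} - \frac{\frac{144 + 19}{2 \cdot 19} + 2441}{2309 + 2277} = \left(- \frac{2}{5}\right) 1024 - \frac{\frac{1}{2} \cdot \frac{1}{19} \cdot 163 + 2441}{4586} = - \frac{2048}{5} - \left(\frac{163}{38} + 2441\right) \frac{1}{4586} = - \frac{2048}{5} - \frac{92921}{38} \cdot \frac{1}{4586} = - \frac{2048}{5} - \frac{92921}{174268} = - \frac{357365469}{871340}$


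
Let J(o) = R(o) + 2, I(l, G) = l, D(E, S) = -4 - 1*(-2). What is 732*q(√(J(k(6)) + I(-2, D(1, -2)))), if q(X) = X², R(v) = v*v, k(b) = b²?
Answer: 948672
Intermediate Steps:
D(E, S) = -2 (D(E, S) = -4 + 2 = -2)
R(v) = v²
J(o) = 2 + o² (J(o) = o² + 2 = 2 + o²)
732*q(√(J(k(6)) + I(-2, D(1, -2)))) = 732*(√((2 + (6²)²) - 2))² = 732*(√((2 + 36²) - 2))² = 732*(√((2 + 1296) - 2))² = 732*(√(1298 - 2))² = 732*(√1296)² = 732*36² = 732*1296 = 948672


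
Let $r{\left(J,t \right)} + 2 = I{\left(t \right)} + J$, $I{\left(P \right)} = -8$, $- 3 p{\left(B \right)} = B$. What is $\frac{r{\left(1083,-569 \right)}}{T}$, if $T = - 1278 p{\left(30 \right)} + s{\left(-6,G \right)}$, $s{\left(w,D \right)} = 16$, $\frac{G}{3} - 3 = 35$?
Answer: $\frac{1073}{12796} \approx 0.083854$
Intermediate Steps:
$G = 114$ ($G = 9 + 3 \cdot 35 = 9 + 105 = 114$)
$p{\left(B \right)} = - \frac{B}{3}$
$r{\left(J,t \right)} = -10 + J$ ($r{\left(J,t \right)} = -2 + \left(-8 + J\right) = -10 + J$)
$T = 12796$ ($T = - 1278 \left(\left(- \frac{1}{3}\right) 30\right) + 16 = \left(-1278\right) \left(-10\right) + 16 = 12780 + 16 = 12796$)
$\frac{r{\left(1083,-569 \right)}}{T} = \frac{-10 + 1083}{12796} = 1073 \cdot \frac{1}{12796} = \frac{1073}{12796}$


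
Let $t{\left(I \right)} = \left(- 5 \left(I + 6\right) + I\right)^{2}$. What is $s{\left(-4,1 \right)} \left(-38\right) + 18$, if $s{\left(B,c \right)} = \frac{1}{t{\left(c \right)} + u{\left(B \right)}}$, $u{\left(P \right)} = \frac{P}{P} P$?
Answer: $\frac{10349}{576} \approx 17.967$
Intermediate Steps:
$u{\left(P \right)} = P$ ($u{\left(P \right)} = 1 P = P$)
$t{\left(I \right)} = \left(-30 - 4 I\right)^{2}$ ($t{\left(I \right)} = \left(- 5 \left(6 + I\right) + I\right)^{2} = \left(\left(-30 - 5 I\right) + I\right)^{2} = \left(-30 - 4 I\right)^{2}$)
$s{\left(B,c \right)} = \frac{1}{B + 4 \left(15 + 2 c\right)^{2}}$ ($s{\left(B,c \right)} = \frac{1}{4 \left(15 + 2 c\right)^{2} + B} = \frac{1}{B + 4 \left(15 + 2 c\right)^{2}}$)
$s{\left(-4,1 \right)} \left(-38\right) + 18 = \frac{1}{-4 + 4 \left(15 + 2 \cdot 1\right)^{2}} \left(-38\right) + 18 = \frac{1}{-4 + 4 \left(15 + 2\right)^{2}} \left(-38\right) + 18 = \frac{1}{-4 + 4 \cdot 17^{2}} \left(-38\right) + 18 = \frac{1}{-4 + 4 \cdot 289} \left(-38\right) + 18 = \frac{1}{-4 + 1156} \left(-38\right) + 18 = \frac{1}{1152} \left(-38\right) + 18 = - \frac{19}{576} + 18 = \frac{10349}{576}$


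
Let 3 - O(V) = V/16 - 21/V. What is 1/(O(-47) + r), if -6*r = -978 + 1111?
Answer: -2256/37621 ≈ -0.059967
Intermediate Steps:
O(V) = 3 + 21/V - V/16 (O(V) = 3 - (V/16 - 21/V) = 3 - (-21/V + V/16) = 3 + (21/V - V/16) = 3 + 21/V - V/16)
r = -133/6 (r = -(-978 + 1111)/6 = -⅙*133 = -133/6 ≈ -22.167)
1/(O(-47) + r) = 1/((3 + 21/(-47) - 1/16*(-47)) - 133/6) = 1/((3 + 21*(-1/47) + 47/16) - 133/6) = 1/((3 - 21/47 + 47/16) - 133/6) = 1/(4129/752 - 133/6) = 1/(-37621/2256) = -2256/37621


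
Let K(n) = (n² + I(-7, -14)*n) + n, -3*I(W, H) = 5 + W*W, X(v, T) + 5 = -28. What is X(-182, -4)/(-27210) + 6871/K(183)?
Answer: 15663532/68882115 ≈ 0.22740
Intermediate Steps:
X(v, T) = -33 (X(v, T) = -5 - 28 = -33)
I(W, H) = -5/3 - W²/3 (I(W, H) = -(5 + W*W)/3 = -(5 + W²)/3 = -5/3 - W²/3)
K(n) = n² - 17*n (K(n) = (n² + (-5/3 - ⅓*(-7)²)*n) + n = (n² + (-5/3 - ⅓*49)*n) + n = (n² + (-5/3 - 49/3)*n) + n = (n² - 18*n) + n = n² - 17*n)
X(-182, -4)/(-27210) + 6871/K(183) = -33/(-27210) + 6871/((183*(-17 + 183))) = -33*(-1/27210) + 6871/((183*166)) = 11/9070 + 6871/30378 = 15663532/68882115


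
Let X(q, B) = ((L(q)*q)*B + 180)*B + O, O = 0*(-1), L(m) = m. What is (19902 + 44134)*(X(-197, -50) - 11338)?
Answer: 6211630445832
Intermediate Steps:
O = 0
X(q, B) = B*(180 + B*q²) (X(q, B) = ((q*q)*B + 180)*B + 0 = (q²*B + 180)*B + 0 = (B*q² + 180)*B + 0 = (180 + B*q²)*B + 0 = B*(180 + B*q²) + 0 = B*(180 + B*q²))
(19902 + 44134)*(X(-197, -50) - 11338) = (19902 + 44134)*(-50*(180 - 50*(-197)²) - 11338) = 64036*(-50*(180 - 50*38809) - 11338) = 64036*(-50*(180 - 1940450) - 11338) = 64036*(-50*(-1940270) - 11338) = 64036*(97013500 - 11338) = 64036*97002162 = 6211630445832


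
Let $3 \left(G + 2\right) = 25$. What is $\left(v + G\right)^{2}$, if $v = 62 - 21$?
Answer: $\frac{20164}{9} \approx 2240.4$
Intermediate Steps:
$v = 41$
$G = \frac{19}{3}$ ($G = -2 + \frac{1}{3} \cdot 25 = -2 + \frac{25}{3} = \frac{19}{3} \approx 6.3333$)
$\left(v + G\right)^{2} = \left(41 + \frac{19}{3}\right)^{2} = \left(\frac{142}{3}\right)^{2} = \frac{20164}{9}$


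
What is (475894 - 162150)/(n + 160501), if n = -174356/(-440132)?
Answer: 2465870968/1261460723 ≈ 1.9548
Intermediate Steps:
n = 6227/15719 (n = -174356*(-1/440132) = 6227/15719 ≈ 0.39614)
(475894 - 162150)/(n + 160501) = (475894 - 162150)/(6227/15719 + 160501) = 313744/(2522921446/15719) = 313744*(15719/2522921446) = 2465870968/1261460723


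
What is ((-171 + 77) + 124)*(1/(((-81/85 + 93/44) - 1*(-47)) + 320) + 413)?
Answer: 17060163390/1376921 ≈ 12390.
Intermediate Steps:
((-171 + 77) + 124)*(1/(((-81/85 + 93/44) - 1*(-47)) + 320) + 413) = (-94 + 124)*(1/(((-81*1/85 + 93*(1/44)) + 47) + 320) + 413) = 30*(1/(((-81/85 + 93/44) + 47) + 320) + 413) = 30*(1/((4341/3740 + 47) + 320) + 413) = 30*(1/(180121/3740 + 320) + 413) = 30*(1/(1376921/3740) + 413) = 30*(3740/1376921 + 413) = 30*(568672113/1376921) = 17060163390/1376921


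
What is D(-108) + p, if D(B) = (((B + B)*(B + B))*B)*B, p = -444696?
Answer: 543750888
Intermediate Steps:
D(B) = 4*B⁴ (D(B) = (((2*B)*(2*B))*B)*B = ((4*B²)*B)*B = (4*B³)*B = 4*B⁴)
D(-108) + p = 4*(-108)⁴ - 444696 = 4*136048896 - 444696 = 544195584 - 444696 = 543750888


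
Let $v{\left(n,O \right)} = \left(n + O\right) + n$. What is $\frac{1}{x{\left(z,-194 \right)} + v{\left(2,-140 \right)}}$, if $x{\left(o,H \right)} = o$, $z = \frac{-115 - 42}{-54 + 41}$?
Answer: $- \frac{13}{1611} \approx -0.0080695$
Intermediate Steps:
$z = \frac{157}{13}$ ($z = - \frac{157}{-13} = \left(-157\right) \left(- \frac{1}{13}\right) = \frac{157}{13} \approx 12.077$)
$v{\left(n,O \right)} = O + 2 n$ ($v{\left(n,O \right)} = \left(O + n\right) + n = O + 2 n$)
$\frac{1}{x{\left(z,-194 \right)} + v{\left(2,-140 \right)}} = \frac{1}{\frac{157}{13} + \left(-140 + 2 \cdot 2\right)} = \frac{1}{\frac{157}{13} + \left(-140 + 4\right)} = \frac{1}{\frac{157}{13} - 136} = \frac{1}{- \frac{1611}{13}} = - \frac{13}{1611}$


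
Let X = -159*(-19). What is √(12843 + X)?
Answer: 2*√3966 ≈ 125.95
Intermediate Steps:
X = 3021
√(12843 + X) = √(12843 + 3021) = √15864 = 2*√3966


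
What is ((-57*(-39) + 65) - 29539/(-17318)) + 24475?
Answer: 463511173/17318 ≈ 26765.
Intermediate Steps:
((-57*(-39) + 65) - 29539/(-17318)) + 24475 = ((2223 + 65) - 29539*(-1/17318)) + 24475 = (2288 + 29539/17318) + 24475 = 39653123/17318 + 24475 = 463511173/17318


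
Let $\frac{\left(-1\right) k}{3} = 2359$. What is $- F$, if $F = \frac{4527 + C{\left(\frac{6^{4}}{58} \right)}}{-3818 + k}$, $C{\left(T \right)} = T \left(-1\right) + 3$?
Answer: $\frac{130722}{315955} \approx 0.41374$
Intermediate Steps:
$k = -7077$ ($k = \left(-3\right) 2359 = -7077$)
$C{\left(T \right)} = 3 - T$ ($C{\left(T \right)} = - T + 3 = 3 - T$)
$F = - \frac{130722}{315955}$ ($F = \frac{4527 + \left(3 - \frac{6^{4}}{58}\right)}{-3818 - 7077} = \frac{4527 + \left(3 - 1296 \cdot \frac{1}{58}\right)}{-10895} = \left(4527 + \left(3 - \frac{648}{29}\right)\right) \left(- \frac{1}{10895}\right) = \left(4527 - \frac{561}{29}\right) \left(- \frac{1}{10895}\right) = \frac{130722}{29} \left(- \frac{1}{10895}\right) = - \frac{130722}{315955} \approx -0.41374$)
$- F = \left(-1\right) \left(- \frac{130722}{315955}\right) = \frac{130722}{315955}$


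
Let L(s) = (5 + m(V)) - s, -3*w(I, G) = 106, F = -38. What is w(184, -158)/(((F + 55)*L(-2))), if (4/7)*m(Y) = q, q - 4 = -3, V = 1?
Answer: -424/1785 ≈ -0.23753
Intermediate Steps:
q = 1 (q = 4 - 3 = 1)
m(Y) = 7/4 (m(Y) = (7/4)*1 = 7/4)
w(I, G) = -106/3 (w(I, G) = -⅓*106 = -106/3)
L(s) = 27/4 - s (L(s) = (5 + 7/4) - s = 27/4 - s)
w(184, -158)/(((F + 55)*L(-2))) = -106*1/((-38 + 55)*(27/4 - 1*(-2)))/3 = -106*1/(17*(27/4 + 2))/3 = -106/(3*(17*(35/4))) = -106/(3*595/4) = -106/3*4/595 = -424/1785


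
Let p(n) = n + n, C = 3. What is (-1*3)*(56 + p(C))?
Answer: -186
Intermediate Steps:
p(n) = 2*n
(-1*3)*(56 + p(C)) = (-1*3)*(56 + 2*3) = -3*(56 + 6) = -3*62 = -186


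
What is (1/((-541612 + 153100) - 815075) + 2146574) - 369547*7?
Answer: -529885194686/1203587 ≈ -4.4026e+5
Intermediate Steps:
(1/((-541612 + 153100) - 815075) + 2146574) - 369547*7 = (1/(-388512 - 815075) + 2146574) - 2586829 = (1/(-1203587) + 2146574) - 2586829 = (-1/1203587 + 2146574) - 2586829 = 2583588560937/1203587 - 2586829 = -529885194686/1203587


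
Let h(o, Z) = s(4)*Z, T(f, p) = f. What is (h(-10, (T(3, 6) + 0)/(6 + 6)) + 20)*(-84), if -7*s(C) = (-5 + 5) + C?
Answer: -1668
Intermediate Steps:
s(C) = -C/7 (s(C) = -((-5 + 5) + C)/7 = -(0 + C)/7 = -C/7)
h(o, Z) = -4*Z/7 (h(o, Z) = (-⅐*4)*Z = -4*Z/7)
(h(-10, (T(3, 6) + 0)/(6 + 6)) + 20)*(-84) = (-4*(3 + 0)/(7*(6 + 6)) + 20)*(-84) = (-12/(7*12) + 20)*(-84) = (-4/7*¼ + 20)*(-84) = (-⅐ + 20)*(-84) = (139/7)*(-84) = -1668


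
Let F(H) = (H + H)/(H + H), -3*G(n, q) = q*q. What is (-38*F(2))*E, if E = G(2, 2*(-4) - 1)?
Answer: 1026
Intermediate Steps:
G(n, q) = -q²/3 (G(n, q) = -q*q/3 = -q²/3)
F(H) = 1 (F(H) = (2*H)/((2*H)) = (2*H)*(1/(2*H)) = 1)
E = -27 (E = -(2*(-4) - 1)²/3 = -(-8 - 1)²/3 = -⅓*(-9)² = -⅓*81 = -27)
(-38*F(2))*E = -38*1*(-27) = -38*(-27) = 1026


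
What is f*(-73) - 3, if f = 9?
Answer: -660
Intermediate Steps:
f*(-73) - 3 = 9*(-73) - 3 = -657 - 3 = -660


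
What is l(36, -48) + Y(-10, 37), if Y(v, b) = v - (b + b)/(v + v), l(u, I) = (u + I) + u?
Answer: 177/10 ≈ 17.700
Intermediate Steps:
l(u, I) = I + 2*u (l(u, I) = (I + u) + u = I + 2*u)
Y(v, b) = v - b/v (Y(v, b) = v - 2*b/(2*v) = v - 2*b*1/(2*v) = v - b/v)
l(36, -48) + Y(-10, 37) = (-48 + 2*36) + (-10 - 1*37/(-10)) = (-48 + 72) + (-10 - 1*37*(-⅒)) = 24 + (-10 + 37/10) = 24 - 63/10 = 177/10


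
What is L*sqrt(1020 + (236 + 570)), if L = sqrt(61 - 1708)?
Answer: 3*I*sqrt(334158) ≈ 1734.2*I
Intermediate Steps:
L = 3*I*sqrt(183) (L = sqrt(-1647) = 3*I*sqrt(183) ≈ 40.583*I)
L*sqrt(1020 + (236 + 570)) = (3*I*sqrt(183))*sqrt(1020 + (236 + 570)) = (3*I*sqrt(183))*sqrt(1020 + 806) = (3*I*sqrt(183))*sqrt(1826) = 3*I*sqrt(334158)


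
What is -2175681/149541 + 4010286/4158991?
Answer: -2816311839715/207313224377 ≈ -13.585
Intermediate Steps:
-2175681/149541 + 4010286/4158991 = -2175681*1/149541 + 4010286*(1/4158991) = -725227/49847 + 4010286/4158991 = -2816311839715/207313224377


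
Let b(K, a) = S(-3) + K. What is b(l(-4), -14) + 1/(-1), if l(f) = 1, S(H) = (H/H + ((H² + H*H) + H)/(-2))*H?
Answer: 39/2 ≈ 19.500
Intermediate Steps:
S(H) = H*(1 - H² - H/2) (S(H) = (1 + ((H² + H²) + H)*(-½))*H = (1 + (2*H² + H)*(-½))*H = (1 + (H + 2*H²)*(-½))*H = (1 + (-H² - H/2))*H = (1 - H² - H/2)*H = H*(1 - H² - H/2))
b(K, a) = 39/2 + K (b(K, a) = -3*(1 - 1*(-3)² - ½*(-3)) + K = -3*(1 - 1*9 + 3/2) + K = -3*(1 - 9 + 3/2) + K = -3*(-13/2) + K = 39/2 + K)
b(l(-4), -14) + 1/(-1) = (39/2 + 1) + 1/(-1) = 41/2 - 1 = 39/2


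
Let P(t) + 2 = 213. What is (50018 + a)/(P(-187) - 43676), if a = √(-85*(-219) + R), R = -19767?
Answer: -50018/43465 - 24*I*√2/43465 ≈ -1.1508 - 0.00078088*I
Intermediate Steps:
P(t) = 211 (P(t) = -2 + 213 = 211)
a = 24*I*√2 (a = √(-85*(-219) - 19767) = √(18615 - 19767) = √(-1152) = 24*I*√2 ≈ 33.941*I)
(50018 + a)/(P(-187) - 43676) = (50018 + 24*I*√2)/(211 - 43676) = (50018 + 24*I*√2)/(-43465) = (50018 + 24*I*√2)*(-1/43465) = -50018/43465 - 24*I*√2/43465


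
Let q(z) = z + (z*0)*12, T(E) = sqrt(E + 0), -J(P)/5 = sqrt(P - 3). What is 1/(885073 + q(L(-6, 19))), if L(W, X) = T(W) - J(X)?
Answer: 295031/261129872885 - I*sqrt(6)/783389618655 ≈ 1.1298e-6 - 3.1268e-12*I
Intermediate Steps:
J(P) = -5*sqrt(-3 + P) (J(P) = -5*sqrt(P - 3) = -5*sqrt(-3 + P))
T(E) = sqrt(E)
L(W, X) = sqrt(W) + 5*sqrt(-3 + X) (L(W, X) = sqrt(W) - (-5)*sqrt(-3 + X) = sqrt(W) + 5*sqrt(-3 + X))
q(z) = z (q(z) = z + 0*12 = z + 0 = z)
1/(885073 + q(L(-6, 19))) = 1/(885073 + (sqrt(-6) + 5*sqrt(-3 + 19))) = 1/(885073 + (I*sqrt(6) + 5*sqrt(16))) = 1/(885073 + (I*sqrt(6) + 5*4)) = 1/(885073 + (I*sqrt(6) + 20)) = 1/(885073 + (20 + I*sqrt(6))) = 1/(885093 + I*sqrt(6))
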